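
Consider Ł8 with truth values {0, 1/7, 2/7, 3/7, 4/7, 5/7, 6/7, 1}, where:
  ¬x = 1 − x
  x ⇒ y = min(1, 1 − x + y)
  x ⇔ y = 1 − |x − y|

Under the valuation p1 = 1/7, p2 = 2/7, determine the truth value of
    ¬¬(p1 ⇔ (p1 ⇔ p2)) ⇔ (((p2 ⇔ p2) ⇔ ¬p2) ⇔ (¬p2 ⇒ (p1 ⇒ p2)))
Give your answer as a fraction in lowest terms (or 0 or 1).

p1 ⇔ p2 = 1/7 ⇔ 2/7 = 6/7
p1 ⇔ (p1 ⇔ p2) = 1/7 ⇔ 6/7 = 2/7
¬(p1 ⇔ (p1 ⇔ p2)) = ¬2/7 = 5/7
¬¬(p1 ⇔ (p1 ⇔ p2)) = ¬5/7 = 2/7
p2 ⇔ p2 = 2/7 ⇔ 2/7 = 1
¬p2 = ¬2/7 = 5/7
(p2 ⇔ p2) ⇔ ¬p2 = 1 ⇔ 5/7 = 5/7
¬p2 = ¬2/7 = 5/7
p1 ⇒ p2 = 1/7 ⇒ 2/7 = 1
¬p2 ⇒ (p1 ⇒ p2) = 5/7 ⇒ 1 = 1
((p2 ⇔ p2) ⇔ ¬p2) ⇔ (¬p2 ⇒ (p1 ⇒ p2)) = 5/7 ⇔ 1 = 5/7
¬¬(p1 ⇔ (p1 ⇔ p2)) ⇔ (((p2 ⇔ p2) ⇔ ¬p2) ⇔ (¬p2 ⇒ (p1 ⇒ p2))) = 2/7 ⇔ 5/7 = 4/7

4/7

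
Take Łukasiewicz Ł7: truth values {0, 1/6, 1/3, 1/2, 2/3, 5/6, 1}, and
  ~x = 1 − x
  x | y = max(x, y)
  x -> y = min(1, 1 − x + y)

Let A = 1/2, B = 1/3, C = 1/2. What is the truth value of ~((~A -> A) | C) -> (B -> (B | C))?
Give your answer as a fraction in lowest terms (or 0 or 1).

1

~A = ~1/2 = 1/2
~A -> A = 1/2 -> 1/2 = 1
(~A -> A) | C = 1 | 1/2 = 1
~((~A -> A) | C) = ~1 = 0
B | C = 1/3 | 1/2 = 1/2
B -> (B | C) = 1/3 -> 1/2 = 1
~((~A -> A) | C) -> (B -> (B | C)) = 0 -> 1 = 1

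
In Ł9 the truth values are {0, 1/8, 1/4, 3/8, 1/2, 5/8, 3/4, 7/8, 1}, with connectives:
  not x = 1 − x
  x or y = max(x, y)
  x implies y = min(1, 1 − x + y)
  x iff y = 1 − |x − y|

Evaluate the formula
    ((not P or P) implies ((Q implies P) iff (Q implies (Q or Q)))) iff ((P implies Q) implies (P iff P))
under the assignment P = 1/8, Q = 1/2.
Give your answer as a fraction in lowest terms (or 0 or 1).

3/4

not P = not 1/8 = 7/8
not P or P = 7/8 or 1/8 = 7/8
Q implies P = 1/2 implies 1/8 = 5/8
Q or Q = 1/2 or 1/2 = 1/2
Q implies (Q or Q) = 1/2 implies 1/2 = 1
(Q implies P) iff (Q implies (Q or Q)) = 5/8 iff 1 = 5/8
(not P or P) implies ((Q implies P) iff (Q implies (Q or Q))) = 7/8 implies 5/8 = 3/4
P implies Q = 1/8 implies 1/2 = 1
P iff P = 1/8 iff 1/8 = 1
(P implies Q) implies (P iff P) = 1 implies 1 = 1
((not P or P) implies ((Q implies P) iff (Q implies (Q or Q)))) iff ((P implies Q) implies (P iff P)) = 3/4 iff 1 = 3/4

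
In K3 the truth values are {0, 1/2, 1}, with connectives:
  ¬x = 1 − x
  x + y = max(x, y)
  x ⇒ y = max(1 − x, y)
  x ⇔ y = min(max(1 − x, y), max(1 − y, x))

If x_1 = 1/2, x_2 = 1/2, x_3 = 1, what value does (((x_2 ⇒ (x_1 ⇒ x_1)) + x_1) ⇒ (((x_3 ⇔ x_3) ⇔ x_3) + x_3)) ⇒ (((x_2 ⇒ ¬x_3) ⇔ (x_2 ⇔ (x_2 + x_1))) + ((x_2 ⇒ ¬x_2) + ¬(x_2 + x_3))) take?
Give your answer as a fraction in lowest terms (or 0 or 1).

1/2

x_1 ⇒ x_1 = 1/2 ⇒ 1/2 = 1/2
x_2 ⇒ (x_1 ⇒ x_1) = 1/2 ⇒ 1/2 = 1/2
(x_2 ⇒ (x_1 ⇒ x_1)) + x_1 = 1/2 + 1/2 = 1/2
x_3 ⇔ x_3 = 1 ⇔ 1 = 1
(x_3 ⇔ x_3) ⇔ x_3 = 1 ⇔ 1 = 1
((x_3 ⇔ x_3) ⇔ x_3) + x_3 = 1 + 1 = 1
((x_2 ⇒ (x_1 ⇒ x_1)) + x_1) ⇒ (((x_3 ⇔ x_3) ⇔ x_3) + x_3) = 1/2 ⇒ 1 = 1
¬x_3 = ¬1 = 0
x_2 ⇒ ¬x_3 = 1/2 ⇒ 0 = 1/2
x_2 + x_1 = 1/2 + 1/2 = 1/2
x_2 ⇔ (x_2 + x_1) = 1/2 ⇔ 1/2 = 1/2
(x_2 ⇒ ¬x_3) ⇔ (x_2 ⇔ (x_2 + x_1)) = 1/2 ⇔ 1/2 = 1/2
¬x_2 = ¬1/2 = 1/2
x_2 ⇒ ¬x_2 = 1/2 ⇒ 1/2 = 1/2
x_2 + x_3 = 1/2 + 1 = 1
¬(x_2 + x_3) = ¬1 = 0
(x_2 ⇒ ¬x_2) + ¬(x_2 + x_3) = 1/2 + 0 = 1/2
((x_2 ⇒ ¬x_3) ⇔ (x_2 ⇔ (x_2 + x_1))) + ((x_2 ⇒ ¬x_2) + ¬(x_2 + x_3)) = 1/2 + 1/2 = 1/2
(((x_2 ⇒ (x_1 ⇒ x_1)) + x_1) ⇒ (((x_3 ⇔ x_3) ⇔ x_3) + x_3)) ⇒ (((x_2 ⇒ ¬x_3) ⇔ (x_2 ⇔ (x_2 + x_1))) + ((x_2 ⇒ ¬x_2) + ¬(x_2 + x_3))) = 1 ⇒ 1/2 = 1/2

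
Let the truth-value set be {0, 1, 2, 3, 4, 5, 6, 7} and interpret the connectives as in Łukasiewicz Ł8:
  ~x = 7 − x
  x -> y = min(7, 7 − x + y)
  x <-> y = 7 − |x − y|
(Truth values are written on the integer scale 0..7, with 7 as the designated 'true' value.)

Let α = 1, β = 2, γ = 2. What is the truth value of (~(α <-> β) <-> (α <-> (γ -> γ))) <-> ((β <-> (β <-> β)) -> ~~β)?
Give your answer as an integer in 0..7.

7

α <-> β = 1 <-> 2 = 6
~(α <-> β) = ~6 = 1
γ -> γ = 2 -> 2 = 7
α <-> (γ -> γ) = 1 <-> 7 = 1
~(α <-> β) <-> (α <-> (γ -> γ)) = 1 <-> 1 = 7
β <-> β = 2 <-> 2 = 7
β <-> (β <-> β) = 2 <-> 7 = 2
~β = ~2 = 5
~~β = ~5 = 2
(β <-> (β <-> β)) -> ~~β = 2 -> 2 = 7
(~(α <-> β) <-> (α <-> (γ -> γ))) <-> ((β <-> (β <-> β)) -> ~~β) = 7 <-> 7 = 7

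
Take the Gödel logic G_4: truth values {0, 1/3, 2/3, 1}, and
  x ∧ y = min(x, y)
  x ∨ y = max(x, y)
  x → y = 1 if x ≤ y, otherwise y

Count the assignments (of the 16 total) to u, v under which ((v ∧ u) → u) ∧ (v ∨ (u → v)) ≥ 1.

10

u = 0, v = 0 ↦ 1  ≥
u = 0, v = 1/3 ↦ 1  ≥
u = 0, v = 2/3 ↦ 1  ≥
u = 0, v = 1 ↦ 1  ≥
u = 1/3, v = 0 ↦ 0  <
u = 1/3, v = 1/3 ↦ 1  ≥
u = 1/3, v = 2/3 ↦ 1  ≥
u = 1/3, v = 1 ↦ 1  ≥
u = 2/3, v = 0 ↦ 0  <
u = 2/3, v = 1/3 ↦ 1/3  <
u = 2/3, v = 2/3 ↦ 1  ≥
u = 2/3, v = 1 ↦ 1  ≥
u = 1, v = 0 ↦ 0  <
u = 1, v = 1/3 ↦ 1/3  <
u = 1, v = 2/3 ↦ 2/3  <
u = 1, v = 1 ↦ 1  ≥
So 10 of the 16 assignments meet the threshold.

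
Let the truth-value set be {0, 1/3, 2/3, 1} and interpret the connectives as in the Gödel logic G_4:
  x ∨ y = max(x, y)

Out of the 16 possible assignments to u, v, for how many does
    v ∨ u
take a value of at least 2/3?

u = 0, v = 0 ↦ 0  <
u = 0, v = 1/3 ↦ 1/3  <
u = 0, v = 2/3 ↦ 2/3  ≥
u = 0, v = 1 ↦ 1  ≥
u = 1/3, v = 0 ↦ 1/3  <
u = 1/3, v = 1/3 ↦ 1/3  <
u = 1/3, v = 2/3 ↦ 2/3  ≥
u = 1/3, v = 1 ↦ 1  ≥
u = 2/3, v = 0 ↦ 2/3  ≥
u = 2/3, v = 1/3 ↦ 2/3  ≥
u = 2/3, v = 2/3 ↦ 2/3  ≥
u = 2/3, v = 1 ↦ 1  ≥
u = 1, v = 0 ↦ 1  ≥
u = 1, v = 1/3 ↦ 1  ≥
u = 1, v = 2/3 ↦ 1  ≥
u = 1, v = 1 ↦ 1  ≥
So 12 of the 16 assignments meet the threshold.

12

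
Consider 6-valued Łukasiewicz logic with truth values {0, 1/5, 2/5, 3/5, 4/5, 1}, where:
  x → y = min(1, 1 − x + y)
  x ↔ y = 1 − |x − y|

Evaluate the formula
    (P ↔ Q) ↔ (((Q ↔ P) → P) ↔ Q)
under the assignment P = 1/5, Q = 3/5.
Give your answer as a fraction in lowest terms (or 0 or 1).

3/5

P ↔ Q = 1/5 ↔ 3/5 = 3/5
Q ↔ P = 3/5 ↔ 1/5 = 3/5
(Q ↔ P) → P = 3/5 → 1/5 = 3/5
((Q ↔ P) → P) ↔ Q = 3/5 ↔ 3/5 = 1
(P ↔ Q) ↔ (((Q ↔ P) → P) ↔ Q) = 3/5 ↔ 1 = 3/5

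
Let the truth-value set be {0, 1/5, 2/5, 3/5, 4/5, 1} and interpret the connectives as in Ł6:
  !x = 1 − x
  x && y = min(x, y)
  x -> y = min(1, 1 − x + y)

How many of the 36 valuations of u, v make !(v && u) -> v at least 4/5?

21

value 1: 15 assignments (counts)
value 4/5: 6 assignments (counts)
value 3/5: 2 assignments
value 2/5: 6 assignments
value 1/5: 1 assignment
value 0: 6 assignments
So 21 of the 36 assignments meet the threshold.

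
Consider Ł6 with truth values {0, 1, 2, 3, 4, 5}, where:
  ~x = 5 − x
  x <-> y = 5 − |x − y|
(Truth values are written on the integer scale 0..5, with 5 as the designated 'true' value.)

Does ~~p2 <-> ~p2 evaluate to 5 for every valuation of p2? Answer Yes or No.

Counterexample: take p2 = 0.
~p2 = ~0 = 5
~~p2 = ~5 = 0
~p2 = ~0 = 5
~~p2 <-> ~p2 = 0 <-> 5 = 0
This gives 0 ≠ 5.

No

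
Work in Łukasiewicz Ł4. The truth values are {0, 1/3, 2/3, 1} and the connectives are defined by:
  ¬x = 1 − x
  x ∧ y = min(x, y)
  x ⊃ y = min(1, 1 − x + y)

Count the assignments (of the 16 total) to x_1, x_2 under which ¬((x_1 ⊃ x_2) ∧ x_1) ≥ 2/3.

11

x_1 = 0, x_2 = 0 ↦ 1  ≥
x_1 = 0, x_2 = 1/3 ↦ 1  ≥
x_1 = 0, x_2 = 2/3 ↦ 1  ≥
x_1 = 0, x_2 = 1 ↦ 1  ≥
x_1 = 1/3, x_2 = 0 ↦ 2/3  ≥
x_1 = 1/3, x_2 = 1/3 ↦ 2/3  ≥
x_1 = 1/3, x_2 = 2/3 ↦ 2/3  ≥
x_1 = 1/3, x_2 = 1 ↦ 2/3  ≥
x_1 = 2/3, x_2 = 0 ↦ 2/3  ≥
x_1 = 2/3, x_2 = 1/3 ↦ 1/3  <
x_1 = 2/3, x_2 = 2/3 ↦ 1/3  <
x_1 = 2/3, x_2 = 1 ↦ 1/3  <
x_1 = 1, x_2 = 0 ↦ 1  ≥
x_1 = 1, x_2 = 1/3 ↦ 2/3  ≥
x_1 = 1, x_2 = 2/3 ↦ 1/3  <
x_1 = 1, x_2 = 1 ↦ 0  <
So 11 of the 16 assignments meet the threshold.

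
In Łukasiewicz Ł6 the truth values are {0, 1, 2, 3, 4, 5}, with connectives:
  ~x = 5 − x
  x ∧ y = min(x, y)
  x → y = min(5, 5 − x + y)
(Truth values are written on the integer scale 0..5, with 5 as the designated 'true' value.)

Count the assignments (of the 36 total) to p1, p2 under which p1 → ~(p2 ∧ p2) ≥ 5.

value 5: 21 assignments (counts)
value 4: 5 assignments
value 3: 4 assignments
value 2: 3 assignments
value 1: 2 assignments
value 0: 1 assignment
So 21 of the 36 assignments meet the threshold.

21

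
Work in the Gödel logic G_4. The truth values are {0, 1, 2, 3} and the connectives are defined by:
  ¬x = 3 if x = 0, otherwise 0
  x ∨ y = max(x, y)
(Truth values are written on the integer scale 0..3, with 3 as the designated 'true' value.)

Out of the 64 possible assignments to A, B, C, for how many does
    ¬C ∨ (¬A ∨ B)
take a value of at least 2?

46

value 3: 37 assignments (counts)
value 2: 9 assignments (counts)
value 1: 9 assignments
value 0: 9 assignments
So 46 of the 64 assignments meet the threshold.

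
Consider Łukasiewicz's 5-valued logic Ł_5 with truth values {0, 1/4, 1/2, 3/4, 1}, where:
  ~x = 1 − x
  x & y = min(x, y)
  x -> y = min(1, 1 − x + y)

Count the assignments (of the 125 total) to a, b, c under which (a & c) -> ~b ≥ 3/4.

111

value 1: 95 assignments (counts)
value 3/4: 16 assignments (counts)
value 1/2: 9 assignments
value 1/4: 4 assignments
value 0: 1 assignment
So 111 of the 125 assignments meet the threshold.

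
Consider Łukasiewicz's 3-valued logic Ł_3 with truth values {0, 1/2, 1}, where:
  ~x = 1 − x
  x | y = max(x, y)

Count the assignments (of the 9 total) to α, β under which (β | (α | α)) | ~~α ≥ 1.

α = 0, β = 0 ↦ 0  <
α = 0, β = 1/2 ↦ 1/2  <
α = 0, β = 1 ↦ 1  ≥
α = 1/2, β = 0 ↦ 1/2  <
α = 1/2, β = 1/2 ↦ 1/2  <
α = 1/2, β = 1 ↦ 1  ≥
α = 1, β = 0 ↦ 1  ≥
α = 1, β = 1/2 ↦ 1  ≥
α = 1, β = 1 ↦ 1  ≥
So 5 of the 9 assignments meet the threshold.

5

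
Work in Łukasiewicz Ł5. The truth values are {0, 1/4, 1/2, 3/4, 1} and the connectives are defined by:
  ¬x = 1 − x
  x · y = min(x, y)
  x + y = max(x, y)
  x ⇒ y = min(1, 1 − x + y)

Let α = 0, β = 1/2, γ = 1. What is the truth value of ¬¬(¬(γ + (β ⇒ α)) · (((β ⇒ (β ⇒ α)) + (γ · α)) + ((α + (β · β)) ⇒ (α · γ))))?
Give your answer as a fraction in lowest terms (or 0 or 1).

0

β ⇒ α = 1/2 ⇒ 0 = 1/2
γ + (β ⇒ α) = 1 + 1/2 = 1
¬(γ + (β ⇒ α)) = ¬1 = 0
β ⇒ α = 1/2 ⇒ 0 = 1/2
β ⇒ (β ⇒ α) = 1/2 ⇒ 1/2 = 1
γ · α = 1 · 0 = 0
(β ⇒ (β ⇒ α)) + (γ · α) = 1 + 0 = 1
β · β = 1/2 · 1/2 = 1/2
α + (β · β) = 0 + 1/2 = 1/2
α · γ = 0 · 1 = 0
(α + (β · β)) ⇒ (α · γ) = 1/2 ⇒ 0 = 1/2
((β ⇒ (β ⇒ α)) + (γ · α)) + ((α + (β · β)) ⇒ (α · γ)) = 1 + 1/2 = 1
¬(γ + (β ⇒ α)) · (((β ⇒ (β ⇒ α)) + (γ · α)) + ((α + (β · β)) ⇒ (α · γ))) = 0 · 1 = 0
¬(¬(γ + (β ⇒ α)) · (((β ⇒ (β ⇒ α)) + (γ · α)) + ((α + (β · β)) ⇒ (α · γ)))) = ¬0 = 1
¬¬(¬(γ + (β ⇒ α)) · (((β ⇒ (β ⇒ α)) + (γ · α)) + ((α + (β · β)) ⇒ (α · γ)))) = ¬1 = 0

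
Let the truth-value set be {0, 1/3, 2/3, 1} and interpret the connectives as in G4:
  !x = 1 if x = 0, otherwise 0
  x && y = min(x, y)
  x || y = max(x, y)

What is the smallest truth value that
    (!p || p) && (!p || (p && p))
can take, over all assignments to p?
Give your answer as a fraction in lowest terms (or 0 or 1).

Take p = 1/3:
!p = !1/3 = 0
!p || p = 0 || 1/3 = 1/3
!p = !1/3 = 0
p && p = 1/3 && 1/3 = 1/3
!p || (p && p) = 0 || 1/3 = 1/3
(!p || p) && (!p || (p && p)) = 1/3 && 1/3 = 1/3
No assignment yields a value below 1/3, so this is the minimum.

1/3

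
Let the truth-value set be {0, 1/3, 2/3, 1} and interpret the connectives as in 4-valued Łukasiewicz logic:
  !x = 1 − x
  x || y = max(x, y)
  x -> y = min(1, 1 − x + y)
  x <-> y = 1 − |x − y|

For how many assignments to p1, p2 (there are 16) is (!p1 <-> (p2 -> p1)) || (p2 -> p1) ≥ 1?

11

p1 = 0, p2 = 0 ↦ 1  ≥
p1 = 0, p2 = 1/3 ↦ 2/3  <
p1 = 0, p2 = 2/3 ↦ 1/3  <
p1 = 0, p2 = 1 ↦ 0  <
p1 = 1/3, p2 = 0 ↦ 1  ≥
p1 = 1/3, p2 = 1/3 ↦ 1  ≥
p1 = 1/3, p2 = 2/3 ↦ 1  ≥
p1 = 1/3, p2 = 1 ↦ 2/3  <
p1 = 2/3, p2 = 0 ↦ 1  ≥
p1 = 2/3, p2 = 1/3 ↦ 1  ≥
p1 = 2/3, p2 = 2/3 ↦ 1  ≥
p1 = 2/3, p2 = 1 ↦ 2/3  <
p1 = 1, p2 = 0 ↦ 1  ≥
p1 = 1, p2 = 1/3 ↦ 1  ≥
p1 = 1, p2 = 2/3 ↦ 1  ≥
p1 = 1, p2 = 1 ↦ 1  ≥
So 11 of the 16 assignments meet the threshold.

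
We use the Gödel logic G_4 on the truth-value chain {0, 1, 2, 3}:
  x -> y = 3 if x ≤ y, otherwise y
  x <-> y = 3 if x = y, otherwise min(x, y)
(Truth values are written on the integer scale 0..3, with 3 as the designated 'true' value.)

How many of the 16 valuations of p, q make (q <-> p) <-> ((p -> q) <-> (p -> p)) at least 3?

10

p = 0, q = 0 ↦ 3  ≥
p = 0, q = 1 ↦ 0  <
p = 0, q = 2 ↦ 0  <
p = 0, q = 3 ↦ 0  <
p = 1, q = 0 ↦ 3  ≥
p = 1, q = 1 ↦ 3  ≥
p = 1, q = 2 ↦ 1  <
p = 1, q = 3 ↦ 1  <
p = 2, q = 0 ↦ 3  ≥
p = 2, q = 1 ↦ 3  ≥
p = 2, q = 2 ↦ 3  ≥
p = 2, q = 3 ↦ 2  <
p = 3, q = 0 ↦ 3  ≥
p = 3, q = 1 ↦ 3  ≥
p = 3, q = 2 ↦ 3  ≥
p = 3, q = 3 ↦ 3  ≥
So 10 of the 16 assignments meet the threshold.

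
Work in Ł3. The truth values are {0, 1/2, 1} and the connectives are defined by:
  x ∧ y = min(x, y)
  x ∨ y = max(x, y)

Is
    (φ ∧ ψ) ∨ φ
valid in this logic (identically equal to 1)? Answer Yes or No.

Counterexample: take φ = 0, ψ = 0.
φ ∧ ψ = 0 ∧ 0 = 0
(φ ∧ ψ) ∨ φ = 0 ∨ 0 = 0
This gives 0 ≠ 1.

No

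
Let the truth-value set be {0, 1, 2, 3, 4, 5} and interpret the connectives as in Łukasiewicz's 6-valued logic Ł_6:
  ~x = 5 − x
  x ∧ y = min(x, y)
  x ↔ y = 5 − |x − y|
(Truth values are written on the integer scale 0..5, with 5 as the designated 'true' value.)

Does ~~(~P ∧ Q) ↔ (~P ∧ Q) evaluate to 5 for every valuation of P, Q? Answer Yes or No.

Yes

At P = 4, Q = 3, for instance:
~P = ~4 = 1
~P ∧ Q = 1 ∧ 3 = 1
~(~P ∧ Q) = ~1 = 4
~~(~P ∧ Q) = ~4 = 1
~~(~P ∧ Q) ↔ (~P ∧ Q) = 1 ↔ 1 = 5
and checking the remaining 35 assignments likewise gives ≥ 5 in every case.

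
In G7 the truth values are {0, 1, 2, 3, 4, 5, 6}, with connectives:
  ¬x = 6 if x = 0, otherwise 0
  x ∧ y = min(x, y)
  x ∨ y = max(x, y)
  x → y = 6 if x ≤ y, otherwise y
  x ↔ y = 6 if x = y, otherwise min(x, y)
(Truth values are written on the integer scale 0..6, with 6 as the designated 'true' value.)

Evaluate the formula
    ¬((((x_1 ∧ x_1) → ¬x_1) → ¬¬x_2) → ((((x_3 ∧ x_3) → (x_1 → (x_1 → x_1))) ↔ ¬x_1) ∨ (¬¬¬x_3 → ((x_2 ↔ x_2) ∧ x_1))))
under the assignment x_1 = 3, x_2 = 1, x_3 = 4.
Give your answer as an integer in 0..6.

x_1 ∧ x_1 = 3 ∧ 3 = 3
¬x_1 = ¬3 = 0
(x_1 ∧ x_1) → ¬x_1 = 3 → 0 = 0
¬x_2 = ¬1 = 0
¬¬x_2 = ¬0 = 6
((x_1 ∧ x_1) → ¬x_1) → ¬¬x_2 = 0 → 6 = 6
x_3 ∧ x_3 = 4 ∧ 4 = 4
x_1 → x_1 = 3 → 3 = 6
x_1 → (x_1 → x_1) = 3 → 6 = 6
(x_3 ∧ x_3) → (x_1 → (x_1 → x_1)) = 4 → 6 = 6
¬x_1 = ¬3 = 0
((x_3 ∧ x_3) → (x_1 → (x_1 → x_1))) ↔ ¬x_1 = 6 ↔ 0 = 0
¬x_3 = ¬4 = 0
¬¬x_3 = ¬0 = 6
¬¬¬x_3 = ¬6 = 0
x_2 ↔ x_2 = 1 ↔ 1 = 6
(x_2 ↔ x_2) ∧ x_1 = 6 ∧ 3 = 3
¬¬¬x_3 → ((x_2 ↔ x_2) ∧ x_1) = 0 → 3 = 6
(((x_3 ∧ x_3) → (x_1 → (x_1 → x_1))) ↔ ¬x_1) ∨ (¬¬¬x_3 → ((x_2 ↔ x_2) ∧ x_1)) = 0 ∨ 6 = 6
(((x_1 ∧ x_1) → ¬x_1) → ¬¬x_2) → ((((x_3 ∧ x_3) → (x_1 → (x_1 → x_1))) ↔ ¬x_1) ∨ (¬¬¬x_3 → ((x_2 ↔ x_2) ∧ x_1))) = 6 → 6 = 6
¬((((x_1 ∧ x_1) → ¬x_1) → ¬¬x_2) → ((((x_3 ∧ x_3) → (x_1 → (x_1 → x_1))) ↔ ¬x_1) ∨ (¬¬¬x_3 → ((x_2 ↔ x_2) ∧ x_1)))) = ¬6 = 0

0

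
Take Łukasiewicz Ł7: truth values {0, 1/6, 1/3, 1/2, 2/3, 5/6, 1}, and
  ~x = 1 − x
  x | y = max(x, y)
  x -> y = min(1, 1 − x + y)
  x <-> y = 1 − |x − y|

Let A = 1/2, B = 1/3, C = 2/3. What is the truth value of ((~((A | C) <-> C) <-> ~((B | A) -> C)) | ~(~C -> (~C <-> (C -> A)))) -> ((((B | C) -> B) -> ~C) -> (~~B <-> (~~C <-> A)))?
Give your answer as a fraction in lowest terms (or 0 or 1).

A | C = 1/2 | 2/3 = 2/3
(A | C) <-> C = 2/3 <-> 2/3 = 1
~((A | C) <-> C) = ~1 = 0
B | A = 1/3 | 1/2 = 1/2
(B | A) -> C = 1/2 -> 2/3 = 1
~((B | A) -> C) = ~1 = 0
~((A | C) <-> C) <-> ~((B | A) -> C) = 0 <-> 0 = 1
~C = ~2/3 = 1/3
~C = ~2/3 = 1/3
C -> A = 2/3 -> 1/2 = 5/6
~C <-> (C -> A) = 1/3 <-> 5/6 = 1/2
~C -> (~C <-> (C -> A)) = 1/3 -> 1/2 = 1
~(~C -> (~C <-> (C -> A))) = ~1 = 0
(~((A | C) <-> C) <-> ~((B | A) -> C)) | ~(~C -> (~C <-> (C -> A))) = 1 | 0 = 1
B | C = 1/3 | 2/3 = 2/3
(B | C) -> B = 2/3 -> 1/3 = 2/3
~C = ~2/3 = 1/3
((B | C) -> B) -> ~C = 2/3 -> 1/3 = 2/3
~B = ~1/3 = 2/3
~~B = ~2/3 = 1/3
~C = ~2/3 = 1/3
~~C = ~1/3 = 2/3
~~C <-> A = 2/3 <-> 1/2 = 5/6
~~B <-> (~~C <-> A) = 1/3 <-> 5/6 = 1/2
(((B | C) -> B) -> ~C) -> (~~B <-> (~~C <-> A)) = 2/3 -> 1/2 = 5/6
((~((A | C) <-> C) <-> ~((B | A) -> C)) | ~(~C -> (~C <-> (C -> A)))) -> ((((B | C) -> B) -> ~C) -> (~~B <-> (~~C <-> A))) = 1 -> 5/6 = 5/6

5/6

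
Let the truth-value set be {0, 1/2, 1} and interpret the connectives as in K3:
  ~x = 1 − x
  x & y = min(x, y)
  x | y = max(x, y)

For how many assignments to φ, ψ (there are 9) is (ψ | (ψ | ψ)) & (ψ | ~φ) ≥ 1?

φ = 0, ψ = 0 ↦ 0  <
φ = 0, ψ = 1/2 ↦ 1/2  <
φ = 0, ψ = 1 ↦ 1  ≥
φ = 1/2, ψ = 0 ↦ 0  <
φ = 1/2, ψ = 1/2 ↦ 1/2  <
φ = 1/2, ψ = 1 ↦ 1  ≥
φ = 1, ψ = 0 ↦ 0  <
φ = 1, ψ = 1/2 ↦ 1/2  <
φ = 1, ψ = 1 ↦ 1  ≥
So 3 of the 9 assignments meet the threshold.

3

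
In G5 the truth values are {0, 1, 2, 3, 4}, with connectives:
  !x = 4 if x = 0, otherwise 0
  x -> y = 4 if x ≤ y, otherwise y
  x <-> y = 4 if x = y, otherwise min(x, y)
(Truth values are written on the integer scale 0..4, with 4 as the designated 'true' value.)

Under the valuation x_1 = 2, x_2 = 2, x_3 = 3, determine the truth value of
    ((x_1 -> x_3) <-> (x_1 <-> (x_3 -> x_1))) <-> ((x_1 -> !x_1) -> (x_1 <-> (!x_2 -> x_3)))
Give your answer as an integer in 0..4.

x_1 -> x_3 = 2 -> 3 = 4
x_3 -> x_1 = 3 -> 2 = 2
x_1 <-> (x_3 -> x_1) = 2 <-> 2 = 4
(x_1 -> x_3) <-> (x_1 <-> (x_3 -> x_1)) = 4 <-> 4 = 4
!x_1 = !2 = 0
x_1 -> !x_1 = 2 -> 0 = 0
!x_2 = !2 = 0
!x_2 -> x_3 = 0 -> 3 = 4
x_1 <-> (!x_2 -> x_3) = 2 <-> 4 = 2
(x_1 -> !x_1) -> (x_1 <-> (!x_2 -> x_3)) = 0 -> 2 = 4
((x_1 -> x_3) <-> (x_1 <-> (x_3 -> x_1))) <-> ((x_1 -> !x_1) -> (x_1 <-> (!x_2 -> x_3))) = 4 <-> 4 = 4

4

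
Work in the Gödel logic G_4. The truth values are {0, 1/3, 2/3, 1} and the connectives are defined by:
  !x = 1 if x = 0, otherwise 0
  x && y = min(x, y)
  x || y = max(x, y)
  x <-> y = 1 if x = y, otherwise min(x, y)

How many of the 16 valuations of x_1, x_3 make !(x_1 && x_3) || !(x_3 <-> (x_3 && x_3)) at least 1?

x_1 = 0, x_3 = 0 ↦ 1  ≥
x_1 = 0, x_3 = 1/3 ↦ 1  ≥
x_1 = 0, x_3 = 2/3 ↦ 1  ≥
x_1 = 0, x_3 = 1 ↦ 1  ≥
x_1 = 1/3, x_3 = 0 ↦ 1  ≥
x_1 = 1/3, x_3 = 1/3 ↦ 0  <
x_1 = 1/3, x_3 = 2/3 ↦ 0  <
x_1 = 1/3, x_3 = 1 ↦ 0  <
x_1 = 2/3, x_3 = 0 ↦ 1  ≥
x_1 = 2/3, x_3 = 1/3 ↦ 0  <
x_1 = 2/3, x_3 = 2/3 ↦ 0  <
x_1 = 2/3, x_3 = 1 ↦ 0  <
x_1 = 1, x_3 = 0 ↦ 1  ≥
x_1 = 1, x_3 = 1/3 ↦ 0  <
x_1 = 1, x_3 = 2/3 ↦ 0  <
x_1 = 1, x_3 = 1 ↦ 0  <
So 7 of the 16 assignments meet the threshold.

7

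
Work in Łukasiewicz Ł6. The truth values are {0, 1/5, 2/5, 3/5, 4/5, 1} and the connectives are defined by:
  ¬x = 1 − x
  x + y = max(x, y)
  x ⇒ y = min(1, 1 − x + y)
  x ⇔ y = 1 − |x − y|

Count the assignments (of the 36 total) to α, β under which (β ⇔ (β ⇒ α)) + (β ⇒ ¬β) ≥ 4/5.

value 1: 21 assignments (counts)
value 4/5: 9 assignments (counts)
value 3/5: 2 assignments
value 2/5: 2 assignments
value 1/5: 1 assignment
value 0: 1 assignment
So 30 of the 36 assignments meet the threshold.

30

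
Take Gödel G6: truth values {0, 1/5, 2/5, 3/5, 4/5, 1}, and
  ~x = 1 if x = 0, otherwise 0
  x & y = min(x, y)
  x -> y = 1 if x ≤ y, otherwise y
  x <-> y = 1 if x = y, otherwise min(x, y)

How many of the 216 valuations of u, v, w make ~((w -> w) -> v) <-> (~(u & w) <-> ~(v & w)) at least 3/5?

36

value 1: 36 assignments (counts)
value 0: 180 assignments
So 36 of the 216 assignments meet the threshold.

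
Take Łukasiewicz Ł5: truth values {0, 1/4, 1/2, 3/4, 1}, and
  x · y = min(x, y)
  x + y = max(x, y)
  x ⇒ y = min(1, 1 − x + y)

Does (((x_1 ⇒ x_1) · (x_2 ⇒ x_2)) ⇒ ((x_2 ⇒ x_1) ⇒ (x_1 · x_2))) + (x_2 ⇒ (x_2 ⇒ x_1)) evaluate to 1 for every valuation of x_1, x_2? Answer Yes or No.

No

Counterexample: take x_1 = 0, x_2 = 3/4.
x_1 ⇒ x_1 = 0 ⇒ 0 = 1
x_2 ⇒ x_2 = 3/4 ⇒ 3/4 = 1
(x_1 ⇒ x_1) · (x_2 ⇒ x_2) = 1 · 1 = 1
x_2 ⇒ x_1 = 3/4 ⇒ 0 = 1/4
x_1 · x_2 = 0 · 3/4 = 0
(x_2 ⇒ x_1) ⇒ (x_1 · x_2) = 1/4 ⇒ 0 = 3/4
((x_1 ⇒ x_1) · (x_2 ⇒ x_2)) ⇒ ((x_2 ⇒ x_1) ⇒ (x_1 · x_2)) = 1 ⇒ 3/4 = 3/4
x_2 ⇒ x_1 = 3/4 ⇒ 0 = 1/4
x_2 ⇒ (x_2 ⇒ x_1) = 3/4 ⇒ 1/4 = 1/2
(((x_1 ⇒ x_1) · (x_2 ⇒ x_2)) ⇒ ((x_2 ⇒ x_1) ⇒ (x_1 · x_2))) + (x_2 ⇒ (x_2 ⇒ x_1)) = 3/4 + 1/2 = 3/4
This gives 3/4 ≠ 1.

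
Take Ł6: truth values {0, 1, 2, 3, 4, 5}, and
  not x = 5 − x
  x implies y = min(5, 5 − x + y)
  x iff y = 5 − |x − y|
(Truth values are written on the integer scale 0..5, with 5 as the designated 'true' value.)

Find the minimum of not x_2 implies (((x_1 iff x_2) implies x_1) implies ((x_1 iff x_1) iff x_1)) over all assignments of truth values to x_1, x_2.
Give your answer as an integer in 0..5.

Take x_1 = 2, x_2 = 0:
not x_2 = not 0 = 5
x_1 iff x_2 = 2 iff 0 = 3
(x_1 iff x_2) implies x_1 = 3 implies 2 = 4
x_1 iff x_1 = 2 iff 2 = 5
(x_1 iff x_1) iff x_1 = 5 iff 2 = 2
((x_1 iff x_2) implies x_1) implies ((x_1 iff x_1) iff x_1) = 4 implies 2 = 3
not x_2 implies (((x_1 iff x_2) implies x_1) implies ((x_1 iff x_1) iff x_1)) = 5 implies 3 = 3
No assignment yields a value below 3, so this is the minimum.

3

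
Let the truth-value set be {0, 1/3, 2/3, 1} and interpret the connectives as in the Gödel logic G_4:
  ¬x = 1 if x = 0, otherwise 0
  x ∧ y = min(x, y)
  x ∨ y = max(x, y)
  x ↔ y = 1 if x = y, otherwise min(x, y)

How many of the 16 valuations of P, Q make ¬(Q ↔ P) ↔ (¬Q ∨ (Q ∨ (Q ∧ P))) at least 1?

P = 0, Q = 0 ↦ 0  <
P = 0, Q = 1/3 ↦ 1/3  <
P = 0, Q = 2/3 ↦ 2/3  <
P = 0, Q = 1 ↦ 1  ≥
P = 1/3, Q = 0 ↦ 1  ≥
P = 1/3, Q = 1/3 ↦ 0  <
P = 1/3, Q = 2/3 ↦ 0  <
P = 1/3, Q = 1 ↦ 0  <
P = 2/3, Q = 0 ↦ 1  ≥
P = 2/3, Q = 1/3 ↦ 0  <
P = 2/3, Q = 2/3 ↦ 0  <
P = 2/3, Q = 1 ↦ 0  <
P = 1, Q = 0 ↦ 1  ≥
P = 1, Q = 1/3 ↦ 0  <
P = 1, Q = 2/3 ↦ 0  <
P = 1, Q = 1 ↦ 0  <
So 4 of the 16 assignments meet the threshold.

4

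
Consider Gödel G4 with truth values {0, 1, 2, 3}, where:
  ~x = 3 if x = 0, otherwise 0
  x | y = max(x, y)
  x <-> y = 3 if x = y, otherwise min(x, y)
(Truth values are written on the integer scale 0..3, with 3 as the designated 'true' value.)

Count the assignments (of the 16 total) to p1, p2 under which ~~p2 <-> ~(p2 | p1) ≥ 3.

3

p1 = 0, p2 = 0 ↦ 0  <
p1 = 0, p2 = 1 ↦ 0  <
p1 = 0, p2 = 2 ↦ 0  <
p1 = 0, p2 = 3 ↦ 0  <
p1 = 1, p2 = 0 ↦ 3  ≥
p1 = 1, p2 = 1 ↦ 0  <
p1 = 1, p2 = 2 ↦ 0  <
p1 = 1, p2 = 3 ↦ 0  <
p1 = 2, p2 = 0 ↦ 3  ≥
p1 = 2, p2 = 1 ↦ 0  <
p1 = 2, p2 = 2 ↦ 0  <
p1 = 2, p2 = 3 ↦ 0  <
p1 = 3, p2 = 0 ↦ 3  ≥
p1 = 3, p2 = 1 ↦ 0  <
p1 = 3, p2 = 2 ↦ 0  <
p1 = 3, p2 = 3 ↦ 0  <
So 3 of the 16 assignments meet the threshold.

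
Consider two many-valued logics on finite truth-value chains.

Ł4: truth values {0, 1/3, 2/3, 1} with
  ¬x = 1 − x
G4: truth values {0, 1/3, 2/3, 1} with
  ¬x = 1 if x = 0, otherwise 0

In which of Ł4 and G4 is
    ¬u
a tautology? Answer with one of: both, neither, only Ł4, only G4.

neither

In Ł4: at u = 1/3 the value is 2/3 — not a tautology.
In G4: at u = 1/3 the value is 0 — not a tautology.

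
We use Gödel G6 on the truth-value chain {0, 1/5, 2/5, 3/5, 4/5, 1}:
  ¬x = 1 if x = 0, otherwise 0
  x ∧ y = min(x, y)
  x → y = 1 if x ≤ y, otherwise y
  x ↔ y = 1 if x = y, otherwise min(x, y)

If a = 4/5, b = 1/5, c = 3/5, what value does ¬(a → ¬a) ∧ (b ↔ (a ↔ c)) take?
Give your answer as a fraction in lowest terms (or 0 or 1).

¬a = ¬4/5 = 0
a → ¬a = 4/5 → 0 = 0
¬(a → ¬a) = ¬0 = 1
a ↔ c = 4/5 ↔ 3/5 = 3/5
b ↔ (a ↔ c) = 1/5 ↔ 3/5 = 1/5
¬(a → ¬a) ∧ (b ↔ (a ↔ c)) = 1 ∧ 1/5 = 1/5

1/5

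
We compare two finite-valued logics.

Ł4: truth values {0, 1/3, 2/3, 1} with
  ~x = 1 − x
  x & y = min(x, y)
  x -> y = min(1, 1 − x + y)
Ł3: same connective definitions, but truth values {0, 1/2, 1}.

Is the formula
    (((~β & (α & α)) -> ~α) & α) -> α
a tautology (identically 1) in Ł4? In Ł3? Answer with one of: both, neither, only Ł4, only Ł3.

both

In Ł4: every assignment gives 1 — tautology.
In Ł3: every assignment gives 1 — tautology.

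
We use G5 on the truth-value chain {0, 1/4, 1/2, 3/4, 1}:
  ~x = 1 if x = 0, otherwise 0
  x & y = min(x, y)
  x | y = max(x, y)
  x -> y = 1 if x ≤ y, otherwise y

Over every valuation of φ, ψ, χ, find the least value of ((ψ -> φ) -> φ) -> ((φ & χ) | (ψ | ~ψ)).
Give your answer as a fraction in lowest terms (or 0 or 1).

Take φ = 0, ψ = 1/4, χ = 0:
ψ -> φ = 1/4 -> 0 = 0
(ψ -> φ) -> φ = 0 -> 0 = 1
φ & χ = 0 & 0 = 0
~ψ = ~1/4 = 0
ψ | ~ψ = 1/4 | 0 = 1/4
(φ & χ) | (ψ | ~ψ) = 0 | 1/4 = 1/4
((ψ -> φ) -> φ) -> ((φ & χ) | (ψ | ~ψ)) = 1 -> 1/4 = 1/4
No assignment yields a value below 1/4, so this is the minimum.

1/4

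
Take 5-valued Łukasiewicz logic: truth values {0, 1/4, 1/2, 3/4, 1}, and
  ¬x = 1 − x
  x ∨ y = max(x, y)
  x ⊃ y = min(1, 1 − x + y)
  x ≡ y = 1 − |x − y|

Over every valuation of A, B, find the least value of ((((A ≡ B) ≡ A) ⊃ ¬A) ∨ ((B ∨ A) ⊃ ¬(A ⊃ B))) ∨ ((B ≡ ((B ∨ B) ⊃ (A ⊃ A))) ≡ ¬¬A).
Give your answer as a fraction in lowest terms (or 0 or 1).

1/2

Take A = 1/2, B = 1:
A ≡ B = 1/2 ≡ 1 = 1/2
(A ≡ B) ≡ A = 1/2 ≡ 1/2 = 1
¬A = ¬1/2 = 1/2
((A ≡ B) ≡ A) ⊃ ¬A = 1 ⊃ 1/2 = 1/2
B ∨ A = 1 ∨ 1/2 = 1
A ⊃ B = 1/2 ⊃ 1 = 1
¬(A ⊃ B) = ¬1 = 0
(B ∨ A) ⊃ ¬(A ⊃ B) = 1 ⊃ 0 = 0
(((A ≡ B) ≡ A) ⊃ ¬A) ∨ ((B ∨ A) ⊃ ¬(A ⊃ B)) = 1/2 ∨ 0 = 1/2
B ∨ B = 1 ∨ 1 = 1
A ⊃ A = 1/2 ⊃ 1/2 = 1
(B ∨ B) ⊃ (A ⊃ A) = 1 ⊃ 1 = 1
B ≡ ((B ∨ B) ⊃ (A ⊃ A)) = 1 ≡ 1 = 1
¬A = ¬1/2 = 1/2
¬¬A = ¬1/2 = 1/2
(B ≡ ((B ∨ B) ⊃ (A ⊃ A))) ≡ ¬¬A = 1 ≡ 1/2 = 1/2
((((A ≡ B) ≡ A) ⊃ ¬A) ∨ ((B ∨ A) ⊃ ¬(A ⊃ B))) ∨ ((B ≡ ((B ∨ B) ⊃ (A ⊃ A))) ≡ ¬¬A) = 1/2 ∨ 1/2 = 1/2
No assignment yields a value below 1/2, so this is the minimum.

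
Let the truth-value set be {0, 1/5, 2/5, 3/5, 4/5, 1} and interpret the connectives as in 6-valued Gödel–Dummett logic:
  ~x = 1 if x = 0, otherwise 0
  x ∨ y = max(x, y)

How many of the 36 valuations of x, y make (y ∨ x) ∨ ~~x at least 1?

value 1: 31 assignments (counts)
value 4/5: 1 assignment
value 3/5: 1 assignment
value 2/5: 1 assignment
value 1/5: 1 assignment
value 0: 1 assignment
So 31 of the 36 assignments meet the threshold.

31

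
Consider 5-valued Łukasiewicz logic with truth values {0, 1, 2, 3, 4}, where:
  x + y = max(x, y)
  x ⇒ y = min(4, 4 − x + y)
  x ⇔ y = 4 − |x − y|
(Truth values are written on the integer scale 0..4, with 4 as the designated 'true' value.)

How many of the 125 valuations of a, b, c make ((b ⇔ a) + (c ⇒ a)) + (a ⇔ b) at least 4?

85

value 4: 85 assignments (counts)
value 3: 25 assignments
value 2: 10 assignments
value 1: 4 assignments
value 0: 1 assignment
So 85 of the 125 assignments meet the threshold.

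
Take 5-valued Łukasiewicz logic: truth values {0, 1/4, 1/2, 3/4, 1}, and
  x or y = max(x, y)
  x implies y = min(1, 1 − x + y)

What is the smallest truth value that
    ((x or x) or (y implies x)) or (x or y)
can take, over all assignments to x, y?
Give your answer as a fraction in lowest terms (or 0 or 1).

1/2

Take x = 0, y = 1/2:
x or x = 0 or 0 = 0
y implies x = 1/2 implies 0 = 1/2
(x or x) or (y implies x) = 0 or 1/2 = 1/2
x or y = 0 or 1/2 = 1/2
((x or x) or (y implies x)) or (x or y) = 1/2 or 1/2 = 1/2
No assignment yields a value below 1/2, so this is the minimum.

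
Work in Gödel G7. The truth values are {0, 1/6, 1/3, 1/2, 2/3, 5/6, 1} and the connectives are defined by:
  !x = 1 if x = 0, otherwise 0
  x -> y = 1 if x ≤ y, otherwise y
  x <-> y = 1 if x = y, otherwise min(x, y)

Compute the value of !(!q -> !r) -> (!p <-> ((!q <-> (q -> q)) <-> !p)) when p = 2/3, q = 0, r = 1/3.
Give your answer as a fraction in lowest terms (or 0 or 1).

1

!q = !0 = 1
!r = !1/3 = 0
!q -> !r = 1 -> 0 = 0
!(!q -> !r) = !0 = 1
!p = !2/3 = 0
!q = !0 = 1
q -> q = 0 -> 0 = 1
!q <-> (q -> q) = 1 <-> 1 = 1
!p = !2/3 = 0
(!q <-> (q -> q)) <-> !p = 1 <-> 0 = 0
!p <-> ((!q <-> (q -> q)) <-> !p) = 0 <-> 0 = 1
!(!q -> !r) -> (!p <-> ((!q <-> (q -> q)) <-> !p)) = 1 -> 1 = 1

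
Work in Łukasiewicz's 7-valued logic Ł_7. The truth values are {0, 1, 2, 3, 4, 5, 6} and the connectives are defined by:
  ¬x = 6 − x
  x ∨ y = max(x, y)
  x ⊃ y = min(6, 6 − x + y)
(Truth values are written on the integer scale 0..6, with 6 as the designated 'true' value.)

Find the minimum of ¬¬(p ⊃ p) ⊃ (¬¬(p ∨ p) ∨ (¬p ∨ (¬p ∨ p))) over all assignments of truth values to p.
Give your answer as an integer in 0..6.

Take p = 3:
p ⊃ p = 3 ⊃ 3 = 6
¬(p ⊃ p) = ¬6 = 0
¬¬(p ⊃ p) = ¬0 = 6
p ∨ p = 3 ∨ 3 = 3
¬(p ∨ p) = ¬3 = 3
¬¬(p ∨ p) = ¬3 = 3
¬p = ¬3 = 3
¬p = ¬3 = 3
¬p ∨ p = 3 ∨ 3 = 3
¬p ∨ (¬p ∨ p) = 3 ∨ 3 = 3
¬¬(p ∨ p) ∨ (¬p ∨ (¬p ∨ p)) = 3 ∨ 3 = 3
¬¬(p ⊃ p) ⊃ (¬¬(p ∨ p) ∨ (¬p ∨ (¬p ∨ p))) = 6 ⊃ 3 = 3
No assignment yields a value below 3, so this is the minimum.

3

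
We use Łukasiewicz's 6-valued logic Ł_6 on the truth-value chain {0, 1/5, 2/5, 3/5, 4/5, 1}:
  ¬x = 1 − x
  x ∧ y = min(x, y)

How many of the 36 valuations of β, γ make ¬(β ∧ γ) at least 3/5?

27

value 1: 11 assignments (counts)
value 4/5: 9 assignments (counts)
value 3/5: 7 assignments (counts)
value 2/5: 5 assignments
value 1/5: 3 assignments
value 0: 1 assignment
So 27 of the 36 assignments meet the threshold.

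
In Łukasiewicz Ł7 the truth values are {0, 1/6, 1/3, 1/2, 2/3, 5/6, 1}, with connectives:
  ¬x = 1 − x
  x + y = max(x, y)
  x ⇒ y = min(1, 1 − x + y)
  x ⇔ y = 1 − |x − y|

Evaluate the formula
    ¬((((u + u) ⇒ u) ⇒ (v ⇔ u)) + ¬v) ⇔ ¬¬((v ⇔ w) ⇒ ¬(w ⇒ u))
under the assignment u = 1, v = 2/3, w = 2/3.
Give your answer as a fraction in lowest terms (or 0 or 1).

2/3

u + u = 1 + 1 = 1
(u + u) ⇒ u = 1 ⇒ 1 = 1
v ⇔ u = 2/3 ⇔ 1 = 2/3
((u + u) ⇒ u) ⇒ (v ⇔ u) = 1 ⇒ 2/3 = 2/3
¬v = ¬2/3 = 1/3
(((u + u) ⇒ u) ⇒ (v ⇔ u)) + ¬v = 2/3 + 1/3 = 2/3
¬((((u + u) ⇒ u) ⇒ (v ⇔ u)) + ¬v) = ¬2/3 = 1/3
v ⇔ w = 2/3 ⇔ 2/3 = 1
w ⇒ u = 2/3 ⇒ 1 = 1
¬(w ⇒ u) = ¬1 = 0
(v ⇔ w) ⇒ ¬(w ⇒ u) = 1 ⇒ 0 = 0
¬((v ⇔ w) ⇒ ¬(w ⇒ u)) = ¬0 = 1
¬¬((v ⇔ w) ⇒ ¬(w ⇒ u)) = ¬1 = 0
¬((((u + u) ⇒ u) ⇒ (v ⇔ u)) + ¬v) ⇔ ¬¬((v ⇔ w) ⇒ ¬(w ⇒ u)) = 1/3 ⇔ 0 = 2/3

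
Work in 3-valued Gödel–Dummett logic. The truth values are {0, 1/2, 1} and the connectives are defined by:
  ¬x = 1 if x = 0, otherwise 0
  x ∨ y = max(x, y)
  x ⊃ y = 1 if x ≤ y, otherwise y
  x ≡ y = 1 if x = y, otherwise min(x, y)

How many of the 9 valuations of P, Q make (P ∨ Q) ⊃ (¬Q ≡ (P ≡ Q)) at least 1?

P = 0, Q = 0 ↦ 1  ≥
P = 0, Q = 1/2 ↦ 1  ≥
P = 0, Q = 1 ↦ 1  ≥
P = 1/2, Q = 0 ↦ 0  <
P = 1/2, Q = 1/2 ↦ 0  <
P = 1/2, Q = 1 ↦ 0  <
P = 1, Q = 0 ↦ 0  <
P = 1, Q = 1/2 ↦ 0  <
P = 1, Q = 1 ↦ 0  <
So 3 of the 9 assignments meet the threshold.

3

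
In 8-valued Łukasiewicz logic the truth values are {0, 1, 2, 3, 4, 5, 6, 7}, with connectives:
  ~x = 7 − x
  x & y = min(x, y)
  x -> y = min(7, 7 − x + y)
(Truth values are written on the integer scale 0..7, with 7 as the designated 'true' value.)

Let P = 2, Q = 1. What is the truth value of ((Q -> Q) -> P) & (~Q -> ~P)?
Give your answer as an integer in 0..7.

2

Q -> Q = 1 -> 1 = 7
(Q -> Q) -> P = 7 -> 2 = 2
~Q = ~1 = 6
~P = ~2 = 5
~Q -> ~P = 6 -> 5 = 6
((Q -> Q) -> P) & (~Q -> ~P) = 2 & 6 = 2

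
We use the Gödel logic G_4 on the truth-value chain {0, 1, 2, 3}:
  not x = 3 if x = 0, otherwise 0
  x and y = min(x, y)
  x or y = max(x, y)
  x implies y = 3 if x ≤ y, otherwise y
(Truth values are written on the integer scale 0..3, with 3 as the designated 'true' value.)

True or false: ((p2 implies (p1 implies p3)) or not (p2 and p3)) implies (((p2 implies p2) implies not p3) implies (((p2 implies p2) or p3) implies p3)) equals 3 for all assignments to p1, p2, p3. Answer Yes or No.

Counterexample: take p1 = 0, p2 = 0, p3 = 0.
p1 implies p3 = 0 implies 0 = 3
p2 implies (p1 implies p3) = 0 implies 3 = 3
p2 and p3 = 0 and 0 = 0
not (p2 and p3) = not 0 = 3
(p2 implies (p1 implies p3)) or not (p2 and p3) = 3 or 3 = 3
p2 implies p2 = 0 implies 0 = 3
not p3 = not 0 = 3
(p2 implies p2) implies not p3 = 3 implies 3 = 3
p2 implies p2 = 0 implies 0 = 3
(p2 implies p2) or p3 = 3 or 0 = 3
((p2 implies p2) or p3) implies p3 = 3 implies 0 = 0
((p2 implies p2) implies not p3) implies (((p2 implies p2) or p3) implies p3) = 3 implies 0 = 0
((p2 implies (p1 implies p3)) or not (p2 and p3)) implies (((p2 implies p2) implies not p3) implies (((p2 implies p2) or p3) implies p3)) = 3 implies 0 = 0
This gives 0 ≠ 3.

No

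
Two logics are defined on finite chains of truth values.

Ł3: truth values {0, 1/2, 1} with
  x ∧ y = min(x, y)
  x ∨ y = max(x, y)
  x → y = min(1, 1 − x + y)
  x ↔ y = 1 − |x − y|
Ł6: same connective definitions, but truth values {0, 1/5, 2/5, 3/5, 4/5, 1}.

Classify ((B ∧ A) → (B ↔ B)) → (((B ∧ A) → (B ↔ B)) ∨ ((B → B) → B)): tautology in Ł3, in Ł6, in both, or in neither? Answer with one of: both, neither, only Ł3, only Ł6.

both

In Ł3: every assignment gives 1 — tautology.
In Ł6: every assignment gives 1 — tautology.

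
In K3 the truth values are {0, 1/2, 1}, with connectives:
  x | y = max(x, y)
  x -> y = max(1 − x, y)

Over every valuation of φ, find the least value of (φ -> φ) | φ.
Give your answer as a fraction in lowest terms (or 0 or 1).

1/2

Take φ = 1/2:
φ -> φ = 1/2 -> 1/2 = 1/2
(φ -> φ) | φ = 1/2 | 1/2 = 1/2
No assignment yields a value below 1/2, so this is the minimum.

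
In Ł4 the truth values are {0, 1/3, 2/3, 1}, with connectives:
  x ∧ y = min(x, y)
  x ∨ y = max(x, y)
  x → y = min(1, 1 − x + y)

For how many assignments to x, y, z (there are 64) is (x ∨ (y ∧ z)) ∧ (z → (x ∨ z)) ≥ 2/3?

40

value 1: 19 assignments (counts)
value 2/3: 21 assignments (counts)
value 1/3: 17 assignments
value 0: 7 assignments
So 40 of the 64 assignments meet the threshold.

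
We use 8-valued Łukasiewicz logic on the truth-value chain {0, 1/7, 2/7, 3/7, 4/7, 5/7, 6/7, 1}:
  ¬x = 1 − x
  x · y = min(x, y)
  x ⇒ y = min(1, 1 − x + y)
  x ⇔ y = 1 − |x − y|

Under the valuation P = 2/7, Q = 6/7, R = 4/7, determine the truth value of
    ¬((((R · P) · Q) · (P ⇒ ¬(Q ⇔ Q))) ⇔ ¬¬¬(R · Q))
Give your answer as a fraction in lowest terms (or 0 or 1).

1/7

R · P = 4/7 · 2/7 = 2/7
(R · P) · Q = 2/7 · 6/7 = 2/7
Q ⇔ Q = 6/7 ⇔ 6/7 = 1
¬(Q ⇔ Q) = ¬1 = 0
P ⇒ ¬(Q ⇔ Q) = 2/7 ⇒ 0 = 5/7
((R · P) · Q) · (P ⇒ ¬(Q ⇔ Q)) = 2/7 · 5/7 = 2/7
R · Q = 4/7 · 6/7 = 4/7
¬(R · Q) = ¬4/7 = 3/7
¬¬(R · Q) = ¬3/7 = 4/7
¬¬¬(R · Q) = ¬4/7 = 3/7
(((R · P) · Q) · (P ⇒ ¬(Q ⇔ Q))) ⇔ ¬¬¬(R · Q) = 2/7 ⇔ 3/7 = 6/7
¬((((R · P) · Q) · (P ⇒ ¬(Q ⇔ Q))) ⇔ ¬¬¬(R · Q)) = ¬6/7 = 1/7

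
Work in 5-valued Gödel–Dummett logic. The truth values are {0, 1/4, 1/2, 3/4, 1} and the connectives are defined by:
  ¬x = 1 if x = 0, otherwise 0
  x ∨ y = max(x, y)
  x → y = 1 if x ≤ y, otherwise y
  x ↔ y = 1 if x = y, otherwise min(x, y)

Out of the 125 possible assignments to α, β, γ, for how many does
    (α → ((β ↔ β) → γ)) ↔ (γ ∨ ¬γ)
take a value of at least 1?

60

value 1: 60 assignments (counts)
value 3/4: 20 assignments
value 1/2: 15 assignments
value 1/4: 10 assignments
value 0: 20 assignments
So 60 of the 125 assignments meet the threshold.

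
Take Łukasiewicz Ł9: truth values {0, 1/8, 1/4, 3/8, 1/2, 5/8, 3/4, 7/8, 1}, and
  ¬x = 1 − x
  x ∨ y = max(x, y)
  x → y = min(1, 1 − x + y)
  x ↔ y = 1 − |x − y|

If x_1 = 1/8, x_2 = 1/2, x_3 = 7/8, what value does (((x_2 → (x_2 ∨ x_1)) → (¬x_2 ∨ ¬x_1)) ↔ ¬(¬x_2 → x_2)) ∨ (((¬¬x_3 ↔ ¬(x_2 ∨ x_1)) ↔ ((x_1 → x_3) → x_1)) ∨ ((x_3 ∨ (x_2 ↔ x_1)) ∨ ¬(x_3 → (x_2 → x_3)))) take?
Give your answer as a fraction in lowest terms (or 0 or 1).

7/8

x_2 ∨ x_1 = 1/2 ∨ 1/8 = 1/2
x_2 → (x_2 ∨ x_1) = 1/2 → 1/2 = 1
¬x_2 = ¬1/2 = 1/2
¬x_1 = ¬1/8 = 7/8
¬x_2 ∨ ¬x_1 = 1/2 ∨ 7/8 = 7/8
(x_2 → (x_2 ∨ x_1)) → (¬x_2 ∨ ¬x_1) = 1 → 7/8 = 7/8
¬x_2 = ¬1/2 = 1/2
¬x_2 → x_2 = 1/2 → 1/2 = 1
¬(¬x_2 → x_2) = ¬1 = 0
((x_2 → (x_2 ∨ x_1)) → (¬x_2 ∨ ¬x_1)) ↔ ¬(¬x_2 → x_2) = 7/8 ↔ 0 = 1/8
¬x_3 = ¬7/8 = 1/8
¬¬x_3 = ¬1/8 = 7/8
x_2 ∨ x_1 = 1/2 ∨ 1/8 = 1/2
¬(x_2 ∨ x_1) = ¬1/2 = 1/2
¬¬x_3 ↔ ¬(x_2 ∨ x_1) = 7/8 ↔ 1/2 = 5/8
x_1 → x_3 = 1/8 → 7/8 = 1
(x_1 → x_3) → x_1 = 1 → 1/8 = 1/8
(¬¬x_3 ↔ ¬(x_2 ∨ x_1)) ↔ ((x_1 → x_3) → x_1) = 5/8 ↔ 1/8 = 1/2
x_2 ↔ x_1 = 1/2 ↔ 1/8 = 5/8
x_3 ∨ (x_2 ↔ x_1) = 7/8 ∨ 5/8 = 7/8
x_2 → x_3 = 1/2 → 7/8 = 1
x_3 → (x_2 → x_3) = 7/8 → 1 = 1
¬(x_3 → (x_2 → x_3)) = ¬1 = 0
(x_3 ∨ (x_2 ↔ x_1)) ∨ ¬(x_3 → (x_2 → x_3)) = 7/8 ∨ 0 = 7/8
((¬¬x_3 ↔ ¬(x_2 ∨ x_1)) ↔ ((x_1 → x_3) → x_1)) ∨ ((x_3 ∨ (x_2 ↔ x_1)) ∨ ¬(x_3 → (x_2 → x_3))) = 1/2 ∨ 7/8 = 7/8
(((x_2 → (x_2 ∨ x_1)) → (¬x_2 ∨ ¬x_1)) ↔ ¬(¬x_2 → x_2)) ∨ (((¬¬x_3 ↔ ¬(x_2 ∨ x_1)) ↔ ((x_1 → x_3) → x_1)) ∨ ((x_3 ∨ (x_2 ↔ x_1)) ∨ ¬(x_3 → (x_2 → x_3)))) = 1/8 ∨ 7/8 = 7/8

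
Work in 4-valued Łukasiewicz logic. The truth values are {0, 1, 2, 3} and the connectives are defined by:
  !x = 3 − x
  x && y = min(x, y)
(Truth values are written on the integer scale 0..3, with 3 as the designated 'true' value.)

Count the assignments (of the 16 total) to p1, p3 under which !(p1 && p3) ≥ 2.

12

p1 = 0, p3 = 0 ↦ 3  ≥
p1 = 0, p3 = 1 ↦ 3  ≥
p1 = 0, p3 = 2 ↦ 3  ≥
p1 = 0, p3 = 3 ↦ 3  ≥
p1 = 1, p3 = 0 ↦ 3  ≥
p1 = 1, p3 = 1 ↦ 2  ≥
p1 = 1, p3 = 2 ↦ 2  ≥
p1 = 1, p3 = 3 ↦ 2  ≥
p1 = 2, p3 = 0 ↦ 3  ≥
p1 = 2, p3 = 1 ↦ 2  ≥
p1 = 2, p3 = 2 ↦ 1  <
p1 = 2, p3 = 3 ↦ 1  <
p1 = 3, p3 = 0 ↦ 3  ≥
p1 = 3, p3 = 1 ↦ 2  ≥
p1 = 3, p3 = 2 ↦ 1  <
p1 = 3, p3 = 3 ↦ 0  <
So 12 of the 16 assignments meet the threshold.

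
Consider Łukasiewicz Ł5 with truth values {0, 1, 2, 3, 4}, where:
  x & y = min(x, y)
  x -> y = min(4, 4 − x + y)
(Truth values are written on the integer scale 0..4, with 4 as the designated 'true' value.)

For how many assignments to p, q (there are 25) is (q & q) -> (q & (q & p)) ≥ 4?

15

value 4: 15 assignments (counts)
value 3: 4 assignments
value 2: 3 assignments
value 1: 2 assignments
value 0: 1 assignment
So 15 of the 25 assignments meet the threshold.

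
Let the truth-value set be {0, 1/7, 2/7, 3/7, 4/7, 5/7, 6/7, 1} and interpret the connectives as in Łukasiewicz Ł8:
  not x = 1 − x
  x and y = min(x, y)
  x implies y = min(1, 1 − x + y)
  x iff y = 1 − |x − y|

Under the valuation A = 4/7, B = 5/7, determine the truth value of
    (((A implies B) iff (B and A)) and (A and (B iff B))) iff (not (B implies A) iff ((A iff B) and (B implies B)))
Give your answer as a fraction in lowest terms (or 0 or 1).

5/7

A implies B = 4/7 implies 5/7 = 1
B and A = 5/7 and 4/7 = 4/7
(A implies B) iff (B and A) = 1 iff 4/7 = 4/7
B iff B = 5/7 iff 5/7 = 1
A and (B iff B) = 4/7 and 1 = 4/7
((A implies B) iff (B and A)) and (A and (B iff B)) = 4/7 and 4/7 = 4/7
B implies A = 5/7 implies 4/7 = 6/7
not (B implies A) = not 6/7 = 1/7
A iff B = 4/7 iff 5/7 = 6/7
B implies B = 5/7 implies 5/7 = 1
(A iff B) and (B implies B) = 6/7 and 1 = 6/7
not (B implies A) iff ((A iff B) and (B implies B)) = 1/7 iff 6/7 = 2/7
(((A implies B) iff (B and A)) and (A and (B iff B))) iff (not (B implies A) iff ((A iff B) and (B implies B))) = 4/7 iff 2/7 = 5/7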